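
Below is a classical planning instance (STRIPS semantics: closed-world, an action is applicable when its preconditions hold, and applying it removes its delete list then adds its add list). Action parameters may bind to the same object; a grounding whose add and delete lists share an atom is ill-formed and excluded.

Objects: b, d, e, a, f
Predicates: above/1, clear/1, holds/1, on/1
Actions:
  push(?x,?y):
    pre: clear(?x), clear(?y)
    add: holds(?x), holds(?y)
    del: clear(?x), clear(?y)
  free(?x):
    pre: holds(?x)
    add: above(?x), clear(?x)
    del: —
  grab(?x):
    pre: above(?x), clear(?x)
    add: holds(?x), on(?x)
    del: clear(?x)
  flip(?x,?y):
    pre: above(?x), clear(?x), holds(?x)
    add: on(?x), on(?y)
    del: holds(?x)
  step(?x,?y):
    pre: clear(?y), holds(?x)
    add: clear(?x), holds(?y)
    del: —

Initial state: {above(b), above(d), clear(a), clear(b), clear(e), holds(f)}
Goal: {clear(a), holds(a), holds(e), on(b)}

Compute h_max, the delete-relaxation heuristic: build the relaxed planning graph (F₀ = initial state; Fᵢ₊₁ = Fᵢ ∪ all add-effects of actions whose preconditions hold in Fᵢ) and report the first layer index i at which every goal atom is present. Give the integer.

1

F0 = init (6 atoms)
F1 = F0 ∪ {above(f), clear(f), holds(a), holds(b), holds(e), on(b)}  (12 atoms)
goal ⊆ F1  ⇒  h_max = 1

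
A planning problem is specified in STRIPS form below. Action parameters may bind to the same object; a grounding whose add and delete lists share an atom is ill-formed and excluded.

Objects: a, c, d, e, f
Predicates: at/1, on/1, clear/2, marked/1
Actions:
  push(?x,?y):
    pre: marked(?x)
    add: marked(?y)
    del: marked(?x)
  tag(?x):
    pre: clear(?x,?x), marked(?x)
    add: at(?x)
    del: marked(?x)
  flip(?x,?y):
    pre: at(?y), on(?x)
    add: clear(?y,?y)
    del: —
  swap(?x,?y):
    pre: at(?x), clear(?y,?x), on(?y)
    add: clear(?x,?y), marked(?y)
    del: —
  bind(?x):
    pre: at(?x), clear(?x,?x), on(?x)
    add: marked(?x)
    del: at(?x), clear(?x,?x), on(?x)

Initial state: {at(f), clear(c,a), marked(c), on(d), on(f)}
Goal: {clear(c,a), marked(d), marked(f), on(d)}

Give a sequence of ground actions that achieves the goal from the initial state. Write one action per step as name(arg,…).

1. push(c,d)  →  {at(f), clear(c,a), marked(d), on(d), on(f)}
2. flip(d,f)  →  {at(f), clear(c,a), clear(f,f), marked(d), on(d), on(f)}
3. swap(f,f)  →  {at(f), clear(c,a), clear(f,f), marked(d), marked(f), on(d), on(f)}

push(c,d); flip(d,f); swap(f,f)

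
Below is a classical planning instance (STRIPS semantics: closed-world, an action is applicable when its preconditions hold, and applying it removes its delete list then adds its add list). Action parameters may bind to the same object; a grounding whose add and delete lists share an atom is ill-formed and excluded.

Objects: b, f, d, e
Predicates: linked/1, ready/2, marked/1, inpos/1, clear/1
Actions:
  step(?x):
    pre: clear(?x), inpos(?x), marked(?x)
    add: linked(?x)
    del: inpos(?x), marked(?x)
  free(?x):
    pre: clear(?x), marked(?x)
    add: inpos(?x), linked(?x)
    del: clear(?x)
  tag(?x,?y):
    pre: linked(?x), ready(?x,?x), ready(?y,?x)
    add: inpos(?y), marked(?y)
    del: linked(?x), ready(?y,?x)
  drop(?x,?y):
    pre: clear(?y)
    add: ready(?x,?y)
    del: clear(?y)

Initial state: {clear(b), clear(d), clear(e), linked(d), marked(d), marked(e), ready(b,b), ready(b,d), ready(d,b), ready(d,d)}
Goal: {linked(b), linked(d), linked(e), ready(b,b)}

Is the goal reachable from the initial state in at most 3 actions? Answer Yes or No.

No

1. free(e)  →  {clear(b), clear(d), inpos(e), linked(d), linked(e), marked(d), marked(e), ready(b,b), ready(b,d), ready(d,b), ready(d,d)}
2. tag(d,b)  →  {clear(b), clear(d), inpos(b), inpos(e), linked(e), marked(b), marked(d), marked(e), ready(b,b), ready(d,b), ready(d,d)}
3. step(b)  →  {clear(b), clear(d), inpos(e), linked(b), linked(e), marked(d), marked(e), ready(b,b), ready(d,b), ready(d,d)}
4. free(d)  →  {clear(b), inpos(d), inpos(e), linked(b), linked(d), linked(e), marked(d), marked(e), ready(b,b), ready(d,b), ready(d,d)}
optimal plan length = 4; 4 > 3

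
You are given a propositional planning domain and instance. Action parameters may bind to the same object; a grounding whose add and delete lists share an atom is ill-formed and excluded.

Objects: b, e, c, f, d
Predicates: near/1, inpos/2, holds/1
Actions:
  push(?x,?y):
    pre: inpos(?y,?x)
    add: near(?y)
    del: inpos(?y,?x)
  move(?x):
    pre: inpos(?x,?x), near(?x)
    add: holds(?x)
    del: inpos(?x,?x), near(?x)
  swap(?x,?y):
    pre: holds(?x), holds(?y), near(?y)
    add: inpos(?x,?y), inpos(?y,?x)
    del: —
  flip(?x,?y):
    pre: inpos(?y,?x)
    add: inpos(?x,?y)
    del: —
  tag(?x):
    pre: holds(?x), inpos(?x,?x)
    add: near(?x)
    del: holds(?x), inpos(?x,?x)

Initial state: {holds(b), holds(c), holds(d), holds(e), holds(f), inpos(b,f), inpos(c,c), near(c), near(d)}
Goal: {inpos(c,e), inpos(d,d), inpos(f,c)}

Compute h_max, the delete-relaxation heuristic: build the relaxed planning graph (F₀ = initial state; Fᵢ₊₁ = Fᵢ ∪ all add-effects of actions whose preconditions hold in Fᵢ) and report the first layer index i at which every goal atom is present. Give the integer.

1

F0 = init (9 atoms)
F1 = F0 ∪ {inpos(b,c), inpos(b,d), inpos(c,b), inpos(c,d), inpos(c,e), inpos(c,f), inpos(d,b), inpos(d,c), inpos(d,d), inpos(d,e), inpos(d,f), inpos(e,c), inpos(e,d), inpos(f,b), inpos(f,c), inpos(f,d), near(b)}  (26 atoms)
goal ⊆ F1  ⇒  h_max = 1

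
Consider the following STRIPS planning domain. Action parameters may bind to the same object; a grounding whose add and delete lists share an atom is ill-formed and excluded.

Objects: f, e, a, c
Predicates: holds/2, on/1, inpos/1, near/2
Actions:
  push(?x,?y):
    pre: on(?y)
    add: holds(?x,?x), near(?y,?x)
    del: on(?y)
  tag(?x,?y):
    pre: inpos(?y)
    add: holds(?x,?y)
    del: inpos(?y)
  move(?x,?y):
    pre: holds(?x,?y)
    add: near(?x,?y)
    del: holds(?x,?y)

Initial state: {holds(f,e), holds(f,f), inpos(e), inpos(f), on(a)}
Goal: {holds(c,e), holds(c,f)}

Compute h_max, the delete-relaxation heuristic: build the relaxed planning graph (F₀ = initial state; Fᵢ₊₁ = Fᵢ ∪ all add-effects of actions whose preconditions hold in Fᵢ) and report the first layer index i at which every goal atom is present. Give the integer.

1

F0 = init (5 atoms)
F1 = F0 ∪ {holds(a,a), holds(a,e), holds(a,f), holds(c,c), holds(c,e), holds(c,f), holds(e,e), holds(e,f), near(a,a), near(a,c), near(a,e), near(a,f), near(f,e), near(f,f)}  (19 atoms)
goal ⊆ F1  ⇒  h_max = 1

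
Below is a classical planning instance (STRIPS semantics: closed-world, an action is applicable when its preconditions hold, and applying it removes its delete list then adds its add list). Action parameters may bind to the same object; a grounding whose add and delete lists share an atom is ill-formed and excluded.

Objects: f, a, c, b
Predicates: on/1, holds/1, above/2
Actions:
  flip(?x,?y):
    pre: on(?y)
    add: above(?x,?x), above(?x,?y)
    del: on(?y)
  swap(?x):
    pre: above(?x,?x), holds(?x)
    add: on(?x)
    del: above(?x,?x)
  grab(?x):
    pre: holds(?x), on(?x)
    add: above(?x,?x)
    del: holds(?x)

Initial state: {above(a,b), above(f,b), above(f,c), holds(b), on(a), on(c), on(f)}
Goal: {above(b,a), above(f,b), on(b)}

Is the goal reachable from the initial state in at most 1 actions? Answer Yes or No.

1. flip(b,a)  →  {above(a,b), above(b,a), above(b,b), above(f,b), above(f,c), holds(b), on(c), on(f)}
2. swap(b)  →  {above(a,b), above(b,a), above(f,b), above(f,c), holds(b), on(b), on(c), on(f)}
optimal plan length = 2; 2 > 1

No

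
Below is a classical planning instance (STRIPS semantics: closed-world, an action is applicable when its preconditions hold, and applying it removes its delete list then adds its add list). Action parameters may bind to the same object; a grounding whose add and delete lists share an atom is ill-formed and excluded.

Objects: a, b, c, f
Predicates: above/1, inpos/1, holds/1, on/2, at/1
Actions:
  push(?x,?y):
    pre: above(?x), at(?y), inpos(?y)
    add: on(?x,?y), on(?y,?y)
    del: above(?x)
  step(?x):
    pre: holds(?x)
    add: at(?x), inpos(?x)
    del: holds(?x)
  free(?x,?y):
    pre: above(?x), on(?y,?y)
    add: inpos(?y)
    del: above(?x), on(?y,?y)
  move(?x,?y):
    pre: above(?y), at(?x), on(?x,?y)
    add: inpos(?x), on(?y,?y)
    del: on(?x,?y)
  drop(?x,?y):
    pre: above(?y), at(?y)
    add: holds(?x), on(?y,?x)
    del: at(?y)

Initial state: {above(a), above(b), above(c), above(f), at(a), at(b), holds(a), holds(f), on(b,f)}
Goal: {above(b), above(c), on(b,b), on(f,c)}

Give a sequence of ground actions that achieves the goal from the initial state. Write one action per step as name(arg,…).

step(f); drop(b,b); drop(c,f)

1. step(f)  →  {above(a), above(b), above(c), above(f), at(a), at(b), at(f), holds(a), inpos(f), on(b,f)}
2. drop(b,b)  →  {above(a), above(b), above(c), above(f), at(a), at(f), holds(a), holds(b), inpos(f), on(b,b), on(b,f)}
3. drop(c,f)  →  {above(a), above(b), above(c), above(f), at(a), holds(a), holds(b), holds(c), inpos(f), on(b,b), on(b,f), on(f,c)}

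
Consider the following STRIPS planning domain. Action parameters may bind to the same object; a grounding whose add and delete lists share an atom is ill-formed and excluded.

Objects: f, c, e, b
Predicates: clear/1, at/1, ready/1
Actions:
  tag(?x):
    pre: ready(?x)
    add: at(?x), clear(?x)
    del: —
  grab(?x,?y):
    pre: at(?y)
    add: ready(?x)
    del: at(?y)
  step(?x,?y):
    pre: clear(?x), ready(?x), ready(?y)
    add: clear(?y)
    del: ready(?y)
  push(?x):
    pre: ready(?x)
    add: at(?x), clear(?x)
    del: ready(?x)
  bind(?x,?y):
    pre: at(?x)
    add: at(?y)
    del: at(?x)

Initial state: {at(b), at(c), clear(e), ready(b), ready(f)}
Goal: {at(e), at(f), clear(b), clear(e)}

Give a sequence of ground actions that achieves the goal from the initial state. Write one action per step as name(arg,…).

tag(f); tag(b); bind(c,e)

1. tag(f)  →  {at(b), at(c), at(f), clear(e), clear(f), ready(b), ready(f)}
2. tag(b)  →  {at(b), at(c), at(f), clear(b), clear(e), clear(f), ready(b), ready(f)}
3. bind(c,e)  →  {at(b), at(e), at(f), clear(b), clear(e), clear(f), ready(b), ready(f)}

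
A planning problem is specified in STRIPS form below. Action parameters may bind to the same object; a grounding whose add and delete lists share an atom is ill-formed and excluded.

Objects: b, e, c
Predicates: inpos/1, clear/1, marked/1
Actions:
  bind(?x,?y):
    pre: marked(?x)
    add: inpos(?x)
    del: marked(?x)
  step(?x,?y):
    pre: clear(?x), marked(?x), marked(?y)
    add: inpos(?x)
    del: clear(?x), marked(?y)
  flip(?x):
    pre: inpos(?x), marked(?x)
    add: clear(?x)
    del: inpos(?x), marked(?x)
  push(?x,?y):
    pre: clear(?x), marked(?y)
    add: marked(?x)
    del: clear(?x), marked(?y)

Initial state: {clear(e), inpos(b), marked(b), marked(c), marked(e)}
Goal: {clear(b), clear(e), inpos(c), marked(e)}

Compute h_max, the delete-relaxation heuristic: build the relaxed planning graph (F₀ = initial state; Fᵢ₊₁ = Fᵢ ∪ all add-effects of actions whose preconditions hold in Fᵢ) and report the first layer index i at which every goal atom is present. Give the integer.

1

F0 = init (5 atoms)
F1 = F0 ∪ {clear(b), inpos(c), inpos(e)}  (8 atoms)
goal ⊆ F1  ⇒  h_max = 1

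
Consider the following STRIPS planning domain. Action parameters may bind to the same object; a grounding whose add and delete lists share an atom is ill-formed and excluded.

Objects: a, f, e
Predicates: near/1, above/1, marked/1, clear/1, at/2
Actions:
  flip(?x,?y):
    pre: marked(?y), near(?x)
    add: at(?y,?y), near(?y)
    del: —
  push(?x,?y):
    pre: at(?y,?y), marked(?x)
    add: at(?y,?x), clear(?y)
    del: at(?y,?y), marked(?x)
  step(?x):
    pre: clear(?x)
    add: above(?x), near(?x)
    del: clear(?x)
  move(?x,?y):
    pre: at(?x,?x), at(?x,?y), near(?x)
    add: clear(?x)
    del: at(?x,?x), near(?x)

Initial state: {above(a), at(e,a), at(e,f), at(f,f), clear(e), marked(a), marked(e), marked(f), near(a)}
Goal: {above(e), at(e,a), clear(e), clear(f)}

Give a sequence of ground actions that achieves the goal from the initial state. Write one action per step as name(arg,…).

1. flip(a,e)  →  {above(a), at(e,a), at(e,e), at(e,f), at(f,f), clear(e), marked(a), marked(e), marked(f), near(a), near(e)}
2. push(a,f)  →  {above(a), at(e,a), at(e,e), at(e,f), at(f,a), clear(e), clear(f), marked(e), marked(f), near(a), near(e)}
3. step(e)  →  {above(a), above(e), at(e,a), at(e,e), at(e,f), at(f,a), clear(f), marked(e), marked(f), near(a), near(e)}
4. push(f,e)  →  {above(a), above(e), at(e,a), at(e,f), at(f,a), clear(e), clear(f), marked(e), near(a), near(e)}

flip(a,e); push(a,f); step(e); push(f,e)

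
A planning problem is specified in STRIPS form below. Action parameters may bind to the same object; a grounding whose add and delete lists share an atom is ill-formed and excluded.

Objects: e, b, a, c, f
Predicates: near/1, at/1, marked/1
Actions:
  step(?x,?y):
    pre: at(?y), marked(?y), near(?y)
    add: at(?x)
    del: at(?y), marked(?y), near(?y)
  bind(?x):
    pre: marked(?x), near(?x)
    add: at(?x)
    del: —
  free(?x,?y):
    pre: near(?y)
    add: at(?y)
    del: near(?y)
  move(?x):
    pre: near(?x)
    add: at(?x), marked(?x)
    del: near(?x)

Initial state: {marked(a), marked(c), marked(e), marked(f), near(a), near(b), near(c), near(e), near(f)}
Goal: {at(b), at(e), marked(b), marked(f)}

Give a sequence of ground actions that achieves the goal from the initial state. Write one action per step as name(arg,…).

bind(e); move(b)

1. bind(e)  →  {at(e), marked(a), marked(c), marked(e), marked(f), near(a), near(b), near(c), near(e), near(f)}
2. move(b)  →  {at(b), at(e), marked(a), marked(b), marked(c), marked(e), marked(f), near(a), near(c), near(e), near(f)}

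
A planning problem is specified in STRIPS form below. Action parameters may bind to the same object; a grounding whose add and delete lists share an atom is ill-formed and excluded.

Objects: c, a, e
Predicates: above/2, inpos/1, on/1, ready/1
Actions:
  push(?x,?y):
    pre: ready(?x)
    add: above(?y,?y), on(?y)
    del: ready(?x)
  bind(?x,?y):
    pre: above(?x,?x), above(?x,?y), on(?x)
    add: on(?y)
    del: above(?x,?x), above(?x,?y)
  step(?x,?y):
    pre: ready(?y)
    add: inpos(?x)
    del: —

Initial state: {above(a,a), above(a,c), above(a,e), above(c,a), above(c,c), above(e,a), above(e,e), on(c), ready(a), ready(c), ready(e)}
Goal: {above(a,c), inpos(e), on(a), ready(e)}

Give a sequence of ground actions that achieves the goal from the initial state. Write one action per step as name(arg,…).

1. push(c,a)  →  {above(a,a), above(a,c), above(a,e), above(c,a), above(c,c), above(e,a), above(e,e), on(a), on(c), ready(a), ready(e)}
2. step(e,a)  →  {above(a,a), above(a,c), above(a,e), above(c,a), above(c,c), above(e,a), above(e,e), inpos(e), on(a), on(c), ready(a), ready(e)}

push(c,a); step(e,a)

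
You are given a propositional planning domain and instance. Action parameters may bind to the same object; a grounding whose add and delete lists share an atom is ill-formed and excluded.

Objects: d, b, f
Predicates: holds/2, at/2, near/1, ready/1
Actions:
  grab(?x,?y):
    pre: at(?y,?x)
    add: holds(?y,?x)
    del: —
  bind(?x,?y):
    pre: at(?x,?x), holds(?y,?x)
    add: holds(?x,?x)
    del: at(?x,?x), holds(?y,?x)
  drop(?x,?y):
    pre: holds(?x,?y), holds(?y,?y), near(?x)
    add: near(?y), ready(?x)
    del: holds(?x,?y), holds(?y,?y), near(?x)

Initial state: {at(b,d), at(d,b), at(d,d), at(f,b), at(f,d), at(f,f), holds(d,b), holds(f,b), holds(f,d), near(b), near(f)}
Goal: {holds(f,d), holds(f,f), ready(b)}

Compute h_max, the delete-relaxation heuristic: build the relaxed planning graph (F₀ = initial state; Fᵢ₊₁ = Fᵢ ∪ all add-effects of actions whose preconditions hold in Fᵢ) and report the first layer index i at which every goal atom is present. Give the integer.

F0 = init (11 atoms)
F1 = F0 ∪ {holds(b,d), holds(d,d), holds(f,f)}  (14 atoms)
F2 = F1 ∪ {near(d), ready(b), ready(f)}  (17 atoms)
goal ⊆ F2  ⇒  h_max = 2

2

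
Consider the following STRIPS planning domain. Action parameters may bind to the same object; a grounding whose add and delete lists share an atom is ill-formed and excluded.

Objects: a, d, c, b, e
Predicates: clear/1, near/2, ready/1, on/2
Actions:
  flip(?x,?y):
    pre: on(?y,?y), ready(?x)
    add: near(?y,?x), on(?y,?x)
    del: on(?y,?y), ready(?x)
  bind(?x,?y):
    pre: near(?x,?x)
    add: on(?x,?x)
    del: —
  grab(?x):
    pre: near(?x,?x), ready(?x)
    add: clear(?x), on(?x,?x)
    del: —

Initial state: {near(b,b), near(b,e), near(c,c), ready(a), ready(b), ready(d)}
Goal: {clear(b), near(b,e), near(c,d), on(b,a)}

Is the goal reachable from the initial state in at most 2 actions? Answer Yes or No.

No

1. bind(c,a)  →  {near(b,b), near(b,e), near(c,c), on(c,c), ready(a), ready(b), ready(d)}
2. flip(d,c)  →  {near(b,b), near(b,e), near(c,c), near(c,d), on(c,d), ready(a), ready(b)}
3. grab(b)  →  {clear(b), near(b,b), near(b,e), near(c,c), near(c,d), on(b,b), on(c,d), ready(a), ready(b)}
4. flip(a,b)  →  {clear(b), near(b,a), near(b,b), near(b,e), near(c,c), near(c,d), on(b,a), on(c,d), ready(b)}
optimal plan length = 4; 4 > 2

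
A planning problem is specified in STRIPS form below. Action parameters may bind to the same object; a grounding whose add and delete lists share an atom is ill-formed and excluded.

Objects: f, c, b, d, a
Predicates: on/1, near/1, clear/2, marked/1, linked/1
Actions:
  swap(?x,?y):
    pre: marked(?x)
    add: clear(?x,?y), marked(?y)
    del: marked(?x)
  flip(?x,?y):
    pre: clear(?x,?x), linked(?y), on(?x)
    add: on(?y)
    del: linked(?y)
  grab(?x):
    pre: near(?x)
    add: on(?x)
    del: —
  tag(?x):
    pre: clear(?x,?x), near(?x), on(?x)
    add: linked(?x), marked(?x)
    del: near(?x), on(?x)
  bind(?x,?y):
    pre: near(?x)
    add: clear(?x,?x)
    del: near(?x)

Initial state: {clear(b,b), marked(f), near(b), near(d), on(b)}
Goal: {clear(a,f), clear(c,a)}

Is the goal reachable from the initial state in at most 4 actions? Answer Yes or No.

Yes

1. swap(f,c)  →  {clear(b,b), clear(f,c), marked(c), near(b), near(d), on(b)}
2. swap(c,a)  →  {clear(b,b), clear(c,a), clear(f,c), marked(a), near(b), near(d), on(b)}
3. swap(a,f)  →  {clear(a,f), clear(b,b), clear(c,a), clear(f,c), marked(f), near(b), near(d), on(b)}
optimal plan length = 3; 3 ≤ 4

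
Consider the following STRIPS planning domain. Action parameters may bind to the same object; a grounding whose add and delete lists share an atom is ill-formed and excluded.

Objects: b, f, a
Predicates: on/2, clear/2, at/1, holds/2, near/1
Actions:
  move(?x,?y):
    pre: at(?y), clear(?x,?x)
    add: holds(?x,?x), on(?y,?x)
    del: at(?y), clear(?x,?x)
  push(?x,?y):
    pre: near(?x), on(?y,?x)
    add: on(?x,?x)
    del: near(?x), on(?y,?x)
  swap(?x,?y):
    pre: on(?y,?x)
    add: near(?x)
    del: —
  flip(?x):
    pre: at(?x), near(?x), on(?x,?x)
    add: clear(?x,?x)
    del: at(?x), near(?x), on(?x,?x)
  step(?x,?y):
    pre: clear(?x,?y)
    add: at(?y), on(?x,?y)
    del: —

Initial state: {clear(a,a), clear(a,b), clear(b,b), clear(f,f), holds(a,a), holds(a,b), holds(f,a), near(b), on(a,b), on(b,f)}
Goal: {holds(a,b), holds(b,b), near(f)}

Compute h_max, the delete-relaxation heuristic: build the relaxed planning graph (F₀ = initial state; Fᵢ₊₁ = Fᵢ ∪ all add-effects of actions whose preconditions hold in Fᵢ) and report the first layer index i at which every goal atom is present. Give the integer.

2

F0 = init (10 atoms)
F1 = F0 ∪ {at(a), at(b), at(f), near(f), on(a,a), on(b,b), on(f,f)}  (17 atoms)
F2 = F1 ∪ {holds(b,b), holds(f,f), near(a), on(a,f), on(b,a), on(f,a), on(f,b)}  (24 atoms)
goal ⊆ F2  ⇒  h_max = 2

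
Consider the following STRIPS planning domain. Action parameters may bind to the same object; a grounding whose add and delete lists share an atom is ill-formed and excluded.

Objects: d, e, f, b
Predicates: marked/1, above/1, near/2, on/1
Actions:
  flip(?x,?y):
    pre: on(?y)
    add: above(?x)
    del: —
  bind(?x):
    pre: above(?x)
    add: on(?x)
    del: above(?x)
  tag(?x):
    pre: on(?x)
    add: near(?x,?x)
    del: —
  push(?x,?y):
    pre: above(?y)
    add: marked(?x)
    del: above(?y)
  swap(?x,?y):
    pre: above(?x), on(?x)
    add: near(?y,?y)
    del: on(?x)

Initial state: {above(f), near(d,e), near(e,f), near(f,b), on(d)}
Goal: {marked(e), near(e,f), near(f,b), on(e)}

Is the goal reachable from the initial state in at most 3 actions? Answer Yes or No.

Yes

1. flip(e,d)  →  {above(e), above(f), near(d,e), near(e,f), near(f,b), on(d)}
2. bind(e)  →  {above(f), near(d,e), near(e,f), near(f,b), on(d), on(e)}
3. push(e,f)  →  {marked(e), near(d,e), near(e,f), near(f,b), on(d), on(e)}
optimal plan length = 3; 3 ≤ 3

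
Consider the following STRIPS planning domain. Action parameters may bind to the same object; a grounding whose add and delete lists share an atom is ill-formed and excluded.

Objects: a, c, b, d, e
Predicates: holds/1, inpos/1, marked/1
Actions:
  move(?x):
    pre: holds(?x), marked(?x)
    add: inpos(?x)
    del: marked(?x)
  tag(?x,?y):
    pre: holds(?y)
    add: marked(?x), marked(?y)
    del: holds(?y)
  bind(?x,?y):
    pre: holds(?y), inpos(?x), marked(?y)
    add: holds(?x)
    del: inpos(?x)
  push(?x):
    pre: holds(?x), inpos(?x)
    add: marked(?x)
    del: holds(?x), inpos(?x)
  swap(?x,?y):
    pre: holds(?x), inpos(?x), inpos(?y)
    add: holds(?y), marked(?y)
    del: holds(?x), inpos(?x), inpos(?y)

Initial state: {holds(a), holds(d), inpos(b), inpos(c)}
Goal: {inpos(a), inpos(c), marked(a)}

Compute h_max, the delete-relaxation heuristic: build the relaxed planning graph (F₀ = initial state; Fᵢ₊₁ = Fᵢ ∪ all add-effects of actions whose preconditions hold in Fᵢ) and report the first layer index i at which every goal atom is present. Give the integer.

F0 = init (4 atoms)
F1 = F0 ∪ {marked(a), marked(b), marked(c), marked(d), marked(e)}  (9 atoms)
F2 = F1 ∪ {holds(b), holds(c), inpos(a), inpos(d)}  (13 atoms)
goal ⊆ F2  ⇒  h_max = 2

2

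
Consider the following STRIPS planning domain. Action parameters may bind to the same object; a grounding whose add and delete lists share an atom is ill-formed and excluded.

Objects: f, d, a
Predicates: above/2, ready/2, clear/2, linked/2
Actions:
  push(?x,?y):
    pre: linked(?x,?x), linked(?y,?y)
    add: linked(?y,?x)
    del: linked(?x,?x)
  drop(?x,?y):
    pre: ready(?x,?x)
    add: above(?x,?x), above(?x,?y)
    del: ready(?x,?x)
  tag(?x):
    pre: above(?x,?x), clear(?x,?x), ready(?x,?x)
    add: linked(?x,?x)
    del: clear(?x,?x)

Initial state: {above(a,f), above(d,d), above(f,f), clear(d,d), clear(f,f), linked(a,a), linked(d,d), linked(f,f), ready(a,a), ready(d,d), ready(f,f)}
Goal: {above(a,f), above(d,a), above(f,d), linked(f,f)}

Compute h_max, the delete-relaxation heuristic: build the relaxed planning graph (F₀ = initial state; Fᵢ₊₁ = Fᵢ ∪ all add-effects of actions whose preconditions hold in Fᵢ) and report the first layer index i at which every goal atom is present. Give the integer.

1

F0 = init (11 atoms)
F1 = F0 ∪ {above(a,a), above(a,d), above(d,a), above(d,f), above(f,a), above(f,d), linked(a,d), linked(a,f), linked(d,a), linked(d,f), linked(f,a), linked(f,d)}  (23 atoms)
goal ⊆ F1  ⇒  h_max = 1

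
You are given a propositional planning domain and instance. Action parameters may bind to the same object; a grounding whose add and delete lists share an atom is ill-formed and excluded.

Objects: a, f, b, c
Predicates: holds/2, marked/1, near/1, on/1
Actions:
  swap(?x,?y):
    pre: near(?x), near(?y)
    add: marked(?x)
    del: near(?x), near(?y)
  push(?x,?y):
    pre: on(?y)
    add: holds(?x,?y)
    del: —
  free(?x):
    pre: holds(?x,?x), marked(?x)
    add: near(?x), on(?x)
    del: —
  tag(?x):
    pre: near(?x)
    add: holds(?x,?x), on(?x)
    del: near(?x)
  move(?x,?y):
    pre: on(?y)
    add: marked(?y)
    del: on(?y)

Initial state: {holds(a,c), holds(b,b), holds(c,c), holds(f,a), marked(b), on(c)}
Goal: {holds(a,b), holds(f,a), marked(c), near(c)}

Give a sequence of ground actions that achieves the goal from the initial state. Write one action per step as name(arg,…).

1. free(b)  →  {holds(a,c), holds(b,b), holds(c,c), holds(f,a), marked(b), near(b), on(b), on(c)}
2. push(a,b)  →  {holds(a,b), holds(a,c), holds(b,b), holds(c,c), holds(f,a), marked(b), near(b), on(b), on(c)}
3. move(a,c)  →  {holds(a,b), holds(a,c), holds(b,b), holds(c,c), holds(f,a), marked(b), marked(c), near(b), on(b)}
4. free(c)  →  {holds(a,b), holds(a,c), holds(b,b), holds(c,c), holds(f,a), marked(b), marked(c), near(b), near(c), on(b), on(c)}

free(b); push(a,b); move(a,c); free(c)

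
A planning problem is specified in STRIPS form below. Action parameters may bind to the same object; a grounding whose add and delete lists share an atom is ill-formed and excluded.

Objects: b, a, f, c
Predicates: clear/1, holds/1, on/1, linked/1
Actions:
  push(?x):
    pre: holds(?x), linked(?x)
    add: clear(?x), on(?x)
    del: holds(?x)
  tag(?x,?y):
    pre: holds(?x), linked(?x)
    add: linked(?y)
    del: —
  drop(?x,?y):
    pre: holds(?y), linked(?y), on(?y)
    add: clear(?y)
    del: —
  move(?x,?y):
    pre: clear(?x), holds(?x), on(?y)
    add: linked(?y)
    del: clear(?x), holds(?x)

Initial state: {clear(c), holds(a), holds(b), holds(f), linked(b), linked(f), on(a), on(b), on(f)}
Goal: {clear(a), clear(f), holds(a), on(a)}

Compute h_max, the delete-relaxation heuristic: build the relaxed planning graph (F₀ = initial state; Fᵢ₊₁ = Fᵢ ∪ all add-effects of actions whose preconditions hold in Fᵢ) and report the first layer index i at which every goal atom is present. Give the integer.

F0 = init (9 atoms)
F1 = F0 ∪ {clear(b), clear(f), linked(a), linked(c)}  (13 atoms)
F2 = F1 ∪ {clear(a)}  (14 atoms)
goal ⊆ F2  ⇒  h_max = 2

2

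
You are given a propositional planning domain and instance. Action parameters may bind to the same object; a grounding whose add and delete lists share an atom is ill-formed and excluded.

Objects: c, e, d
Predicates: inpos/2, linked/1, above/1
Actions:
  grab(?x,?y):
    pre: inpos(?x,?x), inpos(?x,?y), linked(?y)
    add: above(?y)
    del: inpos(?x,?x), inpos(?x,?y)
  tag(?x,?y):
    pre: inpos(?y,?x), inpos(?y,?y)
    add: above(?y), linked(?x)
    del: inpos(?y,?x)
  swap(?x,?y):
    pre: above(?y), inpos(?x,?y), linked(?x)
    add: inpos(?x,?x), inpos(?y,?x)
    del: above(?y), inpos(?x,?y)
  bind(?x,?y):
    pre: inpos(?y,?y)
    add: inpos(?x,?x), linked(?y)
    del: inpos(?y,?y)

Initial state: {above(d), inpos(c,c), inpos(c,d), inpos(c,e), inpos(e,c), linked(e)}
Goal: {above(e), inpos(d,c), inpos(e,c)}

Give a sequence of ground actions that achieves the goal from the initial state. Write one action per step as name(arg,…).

tag(c,c); swap(c,d); grab(c,e)

1. tag(c,c)  →  {above(c), above(d), inpos(c,d), inpos(c,e), inpos(e,c), linked(c), linked(e)}
2. swap(c,d)  →  {above(c), inpos(c,c), inpos(c,e), inpos(d,c), inpos(e,c), linked(c), linked(e)}
3. grab(c,e)  →  {above(c), above(e), inpos(d,c), inpos(e,c), linked(c), linked(e)}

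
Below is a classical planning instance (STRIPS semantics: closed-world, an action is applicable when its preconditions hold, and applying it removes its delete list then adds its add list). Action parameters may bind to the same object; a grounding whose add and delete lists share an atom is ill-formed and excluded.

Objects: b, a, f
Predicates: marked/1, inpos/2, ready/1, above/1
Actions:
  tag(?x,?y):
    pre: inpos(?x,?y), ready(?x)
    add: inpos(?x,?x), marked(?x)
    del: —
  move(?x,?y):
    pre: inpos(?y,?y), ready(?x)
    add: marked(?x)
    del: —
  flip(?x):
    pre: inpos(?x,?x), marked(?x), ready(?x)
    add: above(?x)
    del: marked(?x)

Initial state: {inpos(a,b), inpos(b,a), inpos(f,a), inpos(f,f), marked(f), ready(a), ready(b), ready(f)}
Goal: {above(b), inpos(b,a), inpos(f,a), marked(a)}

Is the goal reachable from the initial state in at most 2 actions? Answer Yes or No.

No

1. tag(b,a)  →  {inpos(a,b), inpos(b,a), inpos(b,b), inpos(f,a), inpos(f,f), marked(b), marked(f), ready(a), ready(b), ready(f)}
2. tag(a,b)  →  {inpos(a,a), inpos(a,b), inpos(b,a), inpos(b,b), inpos(f,a), inpos(f,f), marked(a), marked(b), marked(f), ready(a), ready(b), ready(f)}
3. flip(b)  →  {above(b), inpos(a,a), inpos(a,b), inpos(b,a), inpos(b,b), inpos(f,a), inpos(f,f), marked(a), marked(f), ready(a), ready(b), ready(f)}
optimal plan length = 3; 3 > 2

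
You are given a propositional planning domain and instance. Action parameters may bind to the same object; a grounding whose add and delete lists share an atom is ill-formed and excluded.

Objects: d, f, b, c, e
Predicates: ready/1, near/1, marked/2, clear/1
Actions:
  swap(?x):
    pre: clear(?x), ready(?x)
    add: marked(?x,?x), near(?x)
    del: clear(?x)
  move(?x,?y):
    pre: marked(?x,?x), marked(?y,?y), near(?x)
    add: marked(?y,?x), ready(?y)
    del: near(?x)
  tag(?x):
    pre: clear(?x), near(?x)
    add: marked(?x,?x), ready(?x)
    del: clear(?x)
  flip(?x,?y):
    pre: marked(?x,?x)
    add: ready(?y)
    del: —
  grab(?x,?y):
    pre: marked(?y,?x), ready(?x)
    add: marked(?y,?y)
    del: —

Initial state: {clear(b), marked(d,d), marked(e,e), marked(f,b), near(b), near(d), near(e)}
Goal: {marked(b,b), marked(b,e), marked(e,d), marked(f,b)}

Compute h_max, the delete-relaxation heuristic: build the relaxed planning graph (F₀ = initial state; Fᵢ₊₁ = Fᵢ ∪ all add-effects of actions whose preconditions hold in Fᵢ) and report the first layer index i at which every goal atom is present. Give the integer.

F0 = init (7 atoms)
F1 = F0 ∪ {marked(b,b), marked(d,e), marked(e,d), ready(b), ready(c), ready(d), ready(e), ready(f)}  (15 atoms)
F2 = F1 ∪ {marked(b,d), marked(b,e), marked(d,b), marked(e,b), marked(f,f)}  (20 atoms)
goal ⊆ F2  ⇒  h_max = 2

2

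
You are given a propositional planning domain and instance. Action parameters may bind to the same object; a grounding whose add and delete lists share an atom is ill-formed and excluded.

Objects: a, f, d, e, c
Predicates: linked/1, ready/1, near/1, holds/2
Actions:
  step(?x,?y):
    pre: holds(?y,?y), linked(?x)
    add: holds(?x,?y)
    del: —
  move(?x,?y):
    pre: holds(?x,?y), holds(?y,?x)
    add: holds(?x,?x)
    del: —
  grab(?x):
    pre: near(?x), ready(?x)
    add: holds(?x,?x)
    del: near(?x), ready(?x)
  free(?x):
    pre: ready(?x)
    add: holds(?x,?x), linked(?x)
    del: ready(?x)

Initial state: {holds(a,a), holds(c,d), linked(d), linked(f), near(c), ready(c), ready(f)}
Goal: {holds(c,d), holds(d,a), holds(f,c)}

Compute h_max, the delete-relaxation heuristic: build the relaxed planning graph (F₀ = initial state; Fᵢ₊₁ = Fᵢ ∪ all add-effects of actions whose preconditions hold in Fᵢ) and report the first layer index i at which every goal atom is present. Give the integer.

F0 = init (7 atoms)
F1 = F0 ∪ {holds(c,c), holds(d,a), holds(f,a), holds(f,f), linked(c)}  (12 atoms)
F2 = F1 ∪ {holds(c,a), holds(c,f), holds(d,c), holds(d,f), holds(f,c)}  (17 atoms)
goal ⊆ F2  ⇒  h_max = 2

2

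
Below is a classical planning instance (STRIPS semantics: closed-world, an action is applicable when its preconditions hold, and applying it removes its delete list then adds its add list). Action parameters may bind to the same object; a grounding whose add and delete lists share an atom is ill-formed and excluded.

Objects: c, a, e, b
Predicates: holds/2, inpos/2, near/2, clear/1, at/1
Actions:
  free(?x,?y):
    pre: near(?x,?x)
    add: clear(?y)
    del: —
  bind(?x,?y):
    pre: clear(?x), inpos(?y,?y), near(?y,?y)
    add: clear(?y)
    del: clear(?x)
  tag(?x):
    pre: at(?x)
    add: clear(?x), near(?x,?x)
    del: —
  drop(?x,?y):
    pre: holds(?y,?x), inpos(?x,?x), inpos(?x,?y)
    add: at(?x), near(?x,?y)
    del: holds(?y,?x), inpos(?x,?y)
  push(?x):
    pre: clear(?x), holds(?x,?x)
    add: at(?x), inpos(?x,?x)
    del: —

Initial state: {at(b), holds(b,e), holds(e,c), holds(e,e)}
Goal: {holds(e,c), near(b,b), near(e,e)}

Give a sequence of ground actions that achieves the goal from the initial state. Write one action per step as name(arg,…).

tag(b); free(b,e); push(e); tag(e)

1. tag(b)  →  {at(b), clear(b), holds(b,e), holds(e,c), holds(e,e), near(b,b)}
2. free(b,e)  →  {at(b), clear(b), clear(e), holds(b,e), holds(e,c), holds(e,e), near(b,b)}
3. push(e)  →  {at(b), at(e), clear(b), clear(e), holds(b,e), holds(e,c), holds(e,e), inpos(e,e), near(b,b)}
4. tag(e)  →  {at(b), at(e), clear(b), clear(e), holds(b,e), holds(e,c), holds(e,e), inpos(e,e), near(b,b), near(e,e)}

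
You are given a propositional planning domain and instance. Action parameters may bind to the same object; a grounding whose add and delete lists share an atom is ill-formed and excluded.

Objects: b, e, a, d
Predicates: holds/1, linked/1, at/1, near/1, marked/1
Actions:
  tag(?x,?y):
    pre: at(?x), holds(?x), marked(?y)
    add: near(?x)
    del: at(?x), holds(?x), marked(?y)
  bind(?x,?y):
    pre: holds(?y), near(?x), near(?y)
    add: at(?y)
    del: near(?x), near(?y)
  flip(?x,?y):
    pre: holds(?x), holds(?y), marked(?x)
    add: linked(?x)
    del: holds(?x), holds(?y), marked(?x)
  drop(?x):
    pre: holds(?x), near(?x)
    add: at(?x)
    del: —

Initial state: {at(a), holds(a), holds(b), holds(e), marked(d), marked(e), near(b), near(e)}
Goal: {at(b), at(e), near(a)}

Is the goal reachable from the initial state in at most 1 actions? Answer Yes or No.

1. tag(a,e)  →  {holds(b), holds(e), marked(d), near(a), near(b), near(e)}
2. bind(b,b)  →  {at(b), holds(b), holds(e), marked(d), near(a), near(e)}
3. bind(e,e)  →  {at(b), at(e), holds(b), holds(e), marked(d), near(a)}
optimal plan length = 3; 3 > 1

No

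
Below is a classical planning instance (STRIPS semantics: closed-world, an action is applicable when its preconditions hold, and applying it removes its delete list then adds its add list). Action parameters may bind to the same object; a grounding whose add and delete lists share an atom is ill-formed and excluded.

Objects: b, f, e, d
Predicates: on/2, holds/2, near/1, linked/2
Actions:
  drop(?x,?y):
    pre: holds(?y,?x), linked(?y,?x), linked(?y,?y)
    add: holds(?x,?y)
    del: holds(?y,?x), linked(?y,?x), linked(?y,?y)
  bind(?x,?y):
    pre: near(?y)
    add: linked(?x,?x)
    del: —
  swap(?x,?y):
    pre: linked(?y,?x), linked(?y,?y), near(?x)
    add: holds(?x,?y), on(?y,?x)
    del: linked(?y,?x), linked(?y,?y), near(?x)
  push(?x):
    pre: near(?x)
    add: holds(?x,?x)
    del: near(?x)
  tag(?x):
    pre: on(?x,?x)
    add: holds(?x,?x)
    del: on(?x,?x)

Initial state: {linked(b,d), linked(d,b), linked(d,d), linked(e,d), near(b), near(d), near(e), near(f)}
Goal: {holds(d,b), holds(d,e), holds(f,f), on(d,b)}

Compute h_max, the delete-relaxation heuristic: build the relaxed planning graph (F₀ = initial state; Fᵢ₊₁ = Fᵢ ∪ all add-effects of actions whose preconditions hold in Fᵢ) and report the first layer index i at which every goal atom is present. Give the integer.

F0 = init (8 atoms)
F1 = F0 ∪ {holds(b,b), holds(b,d), holds(d,d), holds(e,e), holds(f,f), linked(b,b), linked(e,e), linked(f,f), on(d,b), on(d,d)}  (18 atoms)
F2 = F1 ∪ {holds(d,b), holds(d,e), on(b,b), on(b,d), on(e,d), on(e,e), on(f,f)}  (25 atoms)
goal ⊆ F2  ⇒  h_max = 2

2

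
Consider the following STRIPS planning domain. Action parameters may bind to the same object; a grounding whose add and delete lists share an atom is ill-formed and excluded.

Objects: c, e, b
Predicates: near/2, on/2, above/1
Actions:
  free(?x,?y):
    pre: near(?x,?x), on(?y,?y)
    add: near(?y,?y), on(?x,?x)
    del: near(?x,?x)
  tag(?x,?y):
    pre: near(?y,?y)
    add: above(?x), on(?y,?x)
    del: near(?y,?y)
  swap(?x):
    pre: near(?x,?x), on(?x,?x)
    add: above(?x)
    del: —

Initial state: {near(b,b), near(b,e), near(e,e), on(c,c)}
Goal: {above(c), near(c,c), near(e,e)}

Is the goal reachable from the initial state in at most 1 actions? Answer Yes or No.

No

1. free(b,c)  →  {near(b,e), near(c,c), near(e,e), on(b,b), on(c,c)}
2. swap(c)  →  {above(c), near(b,e), near(c,c), near(e,e), on(b,b), on(c,c)}
optimal plan length = 2; 2 > 1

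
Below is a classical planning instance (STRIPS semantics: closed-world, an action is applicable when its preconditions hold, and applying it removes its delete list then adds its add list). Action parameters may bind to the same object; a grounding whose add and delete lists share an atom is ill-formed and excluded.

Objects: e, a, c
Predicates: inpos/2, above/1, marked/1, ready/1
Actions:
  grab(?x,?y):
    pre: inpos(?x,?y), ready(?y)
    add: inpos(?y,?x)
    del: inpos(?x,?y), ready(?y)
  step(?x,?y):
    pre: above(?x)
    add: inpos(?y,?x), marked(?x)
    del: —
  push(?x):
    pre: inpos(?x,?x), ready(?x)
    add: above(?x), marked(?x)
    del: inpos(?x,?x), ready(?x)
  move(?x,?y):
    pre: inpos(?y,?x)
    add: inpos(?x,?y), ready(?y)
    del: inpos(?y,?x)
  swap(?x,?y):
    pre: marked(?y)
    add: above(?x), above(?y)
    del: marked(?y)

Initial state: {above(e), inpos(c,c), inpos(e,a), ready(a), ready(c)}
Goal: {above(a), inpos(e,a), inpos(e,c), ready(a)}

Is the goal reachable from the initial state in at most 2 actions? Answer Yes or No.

1. step(e,c)  →  {above(e), inpos(c,c), inpos(c,e), inpos(e,a), marked(e), ready(a), ready(c)}
2. move(e,c)  →  {above(e), inpos(c,c), inpos(e,a), inpos(e,c), marked(e), ready(a), ready(c)}
3. swap(a,e)  →  {above(a), above(e), inpos(c,c), inpos(e,a), inpos(e,c), ready(a), ready(c)}
optimal plan length = 3; 3 > 2

No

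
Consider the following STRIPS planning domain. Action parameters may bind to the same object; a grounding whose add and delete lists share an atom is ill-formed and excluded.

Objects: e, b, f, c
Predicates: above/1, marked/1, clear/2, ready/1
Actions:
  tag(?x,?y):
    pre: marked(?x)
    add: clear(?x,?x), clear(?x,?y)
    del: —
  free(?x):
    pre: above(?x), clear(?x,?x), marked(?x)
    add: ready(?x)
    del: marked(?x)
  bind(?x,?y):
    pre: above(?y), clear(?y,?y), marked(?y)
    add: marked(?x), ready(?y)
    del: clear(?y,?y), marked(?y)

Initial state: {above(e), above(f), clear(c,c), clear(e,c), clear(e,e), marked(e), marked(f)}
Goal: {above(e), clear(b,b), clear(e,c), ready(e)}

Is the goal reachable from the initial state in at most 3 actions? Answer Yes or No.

Yes

1. bind(b,e)  →  {above(e), above(f), clear(c,c), clear(e,c), marked(b), marked(f), ready(e)}
2. tag(b,e)  →  {above(e), above(f), clear(b,b), clear(b,e), clear(c,c), clear(e,c), marked(b), marked(f), ready(e)}
optimal plan length = 2; 2 ≤ 3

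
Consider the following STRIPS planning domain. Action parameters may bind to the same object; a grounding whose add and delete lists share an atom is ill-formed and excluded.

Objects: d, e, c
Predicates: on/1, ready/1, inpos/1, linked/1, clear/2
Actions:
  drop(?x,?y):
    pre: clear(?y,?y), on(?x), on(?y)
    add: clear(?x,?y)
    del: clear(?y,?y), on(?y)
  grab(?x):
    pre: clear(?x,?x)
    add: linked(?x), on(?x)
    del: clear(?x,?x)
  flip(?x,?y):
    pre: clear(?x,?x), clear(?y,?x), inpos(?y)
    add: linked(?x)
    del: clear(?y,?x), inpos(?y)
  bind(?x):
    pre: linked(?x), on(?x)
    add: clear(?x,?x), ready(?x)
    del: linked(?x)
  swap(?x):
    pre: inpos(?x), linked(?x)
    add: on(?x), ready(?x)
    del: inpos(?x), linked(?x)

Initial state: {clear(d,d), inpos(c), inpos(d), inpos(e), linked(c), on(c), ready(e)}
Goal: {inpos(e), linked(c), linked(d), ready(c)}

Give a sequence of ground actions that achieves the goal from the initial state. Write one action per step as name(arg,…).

1. grab(d)  →  {inpos(c), inpos(d), inpos(e), linked(c), linked(d), on(c), on(d), ready(e)}
2. bind(c)  →  {clear(c,c), inpos(c), inpos(d), inpos(e), linked(d), on(c), on(d), ready(c), ready(e)}
3. grab(c)  →  {inpos(c), inpos(d), inpos(e), linked(c), linked(d), on(c), on(d), ready(c), ready(e)}

grab(d); bind(c); grab(c)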